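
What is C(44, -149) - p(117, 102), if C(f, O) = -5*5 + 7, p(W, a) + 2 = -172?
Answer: 156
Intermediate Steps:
p(W, a) = -174 (p(W, a) = -2 - 172 = -174)
C(f, O) = -18 (C(f, O) = -25 + 7 = -18)
C(44, -149) - p(117, 102) = -18 - 1*(-174) = -18 + 174 = 156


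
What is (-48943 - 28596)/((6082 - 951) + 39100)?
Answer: -7049/4021 ≈ -1.7530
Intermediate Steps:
(-48943 - 28596)/((6082 - 951) + 39100) = -77539/(5131 + 39100) = -77539/44231 = -77539*1/44231 = -7049/4021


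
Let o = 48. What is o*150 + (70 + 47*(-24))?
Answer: 6142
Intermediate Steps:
o*150 + (70 + 47*(-24)) = 48*150 + (70 + 47*(-24)) = 7200 + (70 - 1128) = 7200 - 1058 = 6142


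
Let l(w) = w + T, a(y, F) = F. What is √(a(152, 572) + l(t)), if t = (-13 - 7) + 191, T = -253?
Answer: 7*√10 ≈ 22.136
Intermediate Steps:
t = 171 (t = -20 + 191 = 171)
l(w) = -253 + w (l(w) = w - 253 = -253 + w)
√(a(152, 572) + l(t)) = √(572 + (-253 + 171)) = √(572 - 82) = √490 = 7*√10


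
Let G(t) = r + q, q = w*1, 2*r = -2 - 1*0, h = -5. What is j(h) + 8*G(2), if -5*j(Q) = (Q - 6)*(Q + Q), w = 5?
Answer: 10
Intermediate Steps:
j(Q) = -2*Q*(-6 + Q)/5 (j(Q) = -(Q - 6)*(Q + Q)/5 = -(-6 + Q)*2*Q/5 = -2*Q*(-6 + Q)/5)
r = -1 (r = (-2 - 1*0)/2 = (-2 + 0)/2 = (½)*(-2) = -1)
q = 5 (q = 5*1 = 5)
G(t) = 4 (G(t) = -1 + 5 = 4)
j(h) + 8*G(2) = (⅖)*(-5)*(6 - 1*(-5)) + 8*4 = (⅖)*(-5)*(6 + 5) + 32 = (⅖)*(-5)*11 + 32 = -22 + 32 = 10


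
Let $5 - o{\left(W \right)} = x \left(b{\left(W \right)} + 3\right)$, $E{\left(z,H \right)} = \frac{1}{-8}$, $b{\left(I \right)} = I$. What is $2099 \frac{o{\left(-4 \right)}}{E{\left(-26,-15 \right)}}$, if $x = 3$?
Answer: $-134336$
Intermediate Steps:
$E{\left(z,H \right)} = - \frac{1}{8}$
$o{\left(W \right)} = -4 - 3 W$ ($o{\left(W \right)} = 5 - 3 \left(W + 3\right) = 5 - 3 \left(3 + W\right) = 5 - \left(9 + 3 W\right) = -4 - 3 W$)
$2099 \frac{o{\left(-4 \right)}}{E{\left(-26,-15 \right)}} = 2099 \frac{-4 - -12}{- \frac{1}{8}} = 2099 \left(-4 + 12\right) \left(-8\right) = 2099 \cdot 8 \left(-8\right) = 2099 \left(-64\right) = -134336$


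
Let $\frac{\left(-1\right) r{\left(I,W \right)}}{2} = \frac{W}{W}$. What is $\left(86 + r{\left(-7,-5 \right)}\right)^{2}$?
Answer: $7056$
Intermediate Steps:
$r{\left(I,W \right)} = -2$ ($r{\left(I,W \right)} = - 2 \frac{W}{W} = \left(-2\right) 1 = -2$)
$\left(86 + r{\left(-7,-5 \right)}\right)^{2} = \left(86 - 2\right)^{2} = 84^{2} = 7056$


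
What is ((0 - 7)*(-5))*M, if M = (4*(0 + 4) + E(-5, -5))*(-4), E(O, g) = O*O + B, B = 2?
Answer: -6020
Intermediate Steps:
E(O, g) = 2 + O² (E(O, g) = O*O + 2 = O² + 2 = 2 + O²)
M = -172 (M = (4*(0 + 4) + (2 + (-5)²))*(-4) = (4*4 + (2 + 25))*(-4) = (16 + 27)*(-4) = 43*(-4) = -172)
((0 - 7)*(-5))*M = ((0 - 7)*(-5))*(-172) = -7*(-5)*(-172) = 35*(-172) = -6020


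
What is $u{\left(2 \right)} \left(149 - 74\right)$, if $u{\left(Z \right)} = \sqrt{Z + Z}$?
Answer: $150$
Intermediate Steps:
$u{\left(Z \right)} = \sqrt{2} \sqrt{Z}$ ($u{\left(Z \right)} = \sqrt{2 Z} = \sqrt{2} \sqrt{Z}$)
$u{\left(2 \right)} \left(149 - 74\right) = \sqrt{2} \sqrt{2} \left(149 - 74\right) = 2 \cdot 75 = 150$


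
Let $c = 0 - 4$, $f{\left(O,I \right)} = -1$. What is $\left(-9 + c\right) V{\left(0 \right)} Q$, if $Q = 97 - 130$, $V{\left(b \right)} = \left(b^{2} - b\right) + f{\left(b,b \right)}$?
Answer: $-429$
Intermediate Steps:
$V{\left(b \right)} = -1 + b^{2} - b$ ($V{\left(b \right)} = \left(b^{2} - b\right) - 1 = -1 + b^{2} - b$)
$c = -4$
$Q = -33$ ($Q = 97 - 130 = -33$)
$\left(-9 + c\right) V{\left(0 \right)} Q = \left(-9 - 4\right) \left(-1 + 0^{2} - 0\right) \left(-33\right) = - 13 \left(-1 + 0 + 0\right) \left(-33\right) = \left(-13\right) \left(-1\right) \left(-33\right) = 13 \left(-33\right) = -429$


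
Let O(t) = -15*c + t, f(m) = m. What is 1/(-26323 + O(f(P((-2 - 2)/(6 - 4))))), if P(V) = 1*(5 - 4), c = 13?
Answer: -1/26517 ≈ -3.7712e-5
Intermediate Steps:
P(V) = 1 (P(V) = 1*1 = 1)
O(t) = -195 + t (O(t) = -15*13 + t = -195 + t)
1/(-26323 + O(f(P((-2 - 2)/(6 - 4))))) = 1/(-26323 + (-195 + 1)) = 1/(-26323 - 194) = 1/(-26517) = -1/26517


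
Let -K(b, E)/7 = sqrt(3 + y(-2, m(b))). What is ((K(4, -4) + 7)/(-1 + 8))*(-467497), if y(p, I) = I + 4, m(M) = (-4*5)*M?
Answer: -467497 + 467497*I*sqrt(73) ≈ -4.675e+5 + 3.9943e+6*I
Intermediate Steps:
m(M) = -20*M
y(p, I) = 4 + I
K(b, E) = -7*sqrt(7 - 20*b) (K(b, E) = -7*sqrt(3 + (4 - 20*b)) = -7*sqrt(7 - 20*b))
((K(4, -4) + 7)/(-1 + 8))*(-467497) = ((-7*sqrt(7 - 20*4) + 7)/(-1 + 8))*(-467497) = ((-7*sqrt(7 - 80) + 7)/7)*(-467497) = ((-7*I*sqrt(73) + 7)*(1/7))*(-467497) = ((7 - 7*I*sqrt(73))*(1/7))*(-467497) = (1 - I*sqrt(73))*(-467497) = -467497 + 467497*I*sqrt(73)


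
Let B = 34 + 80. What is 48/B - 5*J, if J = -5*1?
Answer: 483/19 ≈ 25.421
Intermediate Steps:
B = 114
J = -5
48/B - 5*J = 48/114 - 5*(-5) = 48*(1/114) + 25 = 8/19 + 25 = 483/19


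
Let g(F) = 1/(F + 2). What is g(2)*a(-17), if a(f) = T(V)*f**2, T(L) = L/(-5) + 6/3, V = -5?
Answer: 867/4 ≈ 216.75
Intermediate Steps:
g(F) = 1/(2 + F)
T(L) = 2 - L/5 (T(L) = L*(-1/5) + 6*(1/3) = -L/5 + 2 = 2 - L/5)
a(f) = 3*f**2 (a(f) = (2 - 1/5*(-5))*f**2 = (2 + 1)*f**2 = 3*f**2)
g(2)*a(-17) = (3*(-17)**2)/(2 + 2) = (3*289)/4 = (1/4)*867 = 867/4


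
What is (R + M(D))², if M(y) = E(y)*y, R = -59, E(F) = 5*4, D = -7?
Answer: 39601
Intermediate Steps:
E(F) = 20
M(y) = 20*y
(R + M(D))² = (-59 + 20*(-7))² = (-59 - 140)² = (-199)² = 39601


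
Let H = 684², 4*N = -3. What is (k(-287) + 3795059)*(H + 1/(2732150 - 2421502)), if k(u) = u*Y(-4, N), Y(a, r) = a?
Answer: 551735147571296623/310648 ≈ 1.7761e+12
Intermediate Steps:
N = -¾ (N = (¼)*(-3) = -¾ ≈ -0.75000)
H = 467856
k(u) = -4*u (k(u) = u*(-4) = -4*u)
(k(-287) + 3795059)*(H + 1/(2732150 - 2421502)) = (-4*(-287) + 3795059)*(467856 + 1/(2732150 - 2421502)) = (1148 + 3795059)*(467856 + 1/310648) = 3796207*(467856 + 1/310648) = 3796207*(145338530689/310648) = 551735147571296623/310648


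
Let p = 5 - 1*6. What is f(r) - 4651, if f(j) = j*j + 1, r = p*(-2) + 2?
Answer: -4634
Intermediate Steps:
p = -1 (p = 5 - 6 = -1)
r = 4 (r = -1*(-2) + 2 = 2 + 2 = 4)
f(j) = 1 + j² (f(j) = j² + 1 = 1 + j²)
f(r) - 4651 = (1 + 4²) - 4651 = (1 + 16) - 4651 = 17 - 4651 = -4634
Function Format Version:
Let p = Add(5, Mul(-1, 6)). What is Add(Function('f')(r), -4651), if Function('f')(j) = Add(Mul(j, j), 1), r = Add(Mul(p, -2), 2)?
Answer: -4634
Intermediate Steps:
p = -1 (p = Add(5, -6) = -1)
r = 4 (r = Add(Mul(-1, -2), 2) = Add(2, 2) = 4)
Function('f')(j) = Add(1, Pow(j, 2)) (Function('f')(j) = Add(Pow(j, 2), 1) = Add(1, Pow(j, 2)))
Add(Function('f')(r), -4651) = Add(Add(1, Pow(4, 2)), -4651) = Add(Add(1, 16), -4651) = Add(17, -4651) = -4634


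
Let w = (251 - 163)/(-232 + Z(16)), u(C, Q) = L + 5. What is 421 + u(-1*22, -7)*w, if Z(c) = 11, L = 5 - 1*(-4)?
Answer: 91809/221 ≈ 415.43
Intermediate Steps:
L = 9 (L = 5 + 4 = 9)
u(C, Q) = 14 (u(C, Q) = 9 + 5 = 14)
w = -88/221 (w = (251 - 163)/(-232 + 11) = 88/(-221) = 88*(-1/221) = -88/221 ≈ -0.39819)
421 + u(-1*22, -7)*w = 421 + 14*(-88/221) = 421 - 1232/221 = 91809/221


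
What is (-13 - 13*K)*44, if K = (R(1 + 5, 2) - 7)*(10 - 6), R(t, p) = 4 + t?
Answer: -7436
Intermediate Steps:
K = 12 (K = ((4 + (1 + 5)) - 7)*(10 - 6) = ((4 + 6) - 7)*4 = (10 - 7)*4 = 3*4 = 12)
(-13 - 13*K)*44 = (-13 - 13*12)*44 = (-13 - 156)*44 = -169*44 = -7436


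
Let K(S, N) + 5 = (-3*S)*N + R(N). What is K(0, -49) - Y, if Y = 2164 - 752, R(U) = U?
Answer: -1466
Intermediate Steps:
Y = 1412
K(S, N) = -5 + N - 3*N*S (K(S, N) = -5 + ((-3*S)*N + N) = -5 + (-3*N*S + N) = -5 + (N - 3*N*S) = -5 + N - 3*N*S)
K(0, -49) - Y = (-5 - 49 - 3*(-49)*0) - 1*1412 = (-5 - 49 + 0) - 1412 = -54 - 1412 = -1466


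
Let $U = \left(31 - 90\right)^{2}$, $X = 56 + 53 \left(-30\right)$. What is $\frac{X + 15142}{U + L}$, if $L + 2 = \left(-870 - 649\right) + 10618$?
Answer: $\frac{6804}{6289} \approx 1.0819$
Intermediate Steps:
$L = 9097$ ($L = -2 + \left(\left(-870 - 649\right) + 10618\right) = -2 + \left(-1519 + 10618\right) = -2 + 9099 = 9097$)
$X = -1534$ ($X = 56 - 1590 = -1534$)
$U = 3481$ ($U = \left(-59\right)^{2} = 3481$)
$\frac{X + 15142}{U + L} = \frac{-1534 + 15142}{3481 + 9097} = \frac{13608}{12578} = 13608 \cdot \frac{1}{12578} = \frac{6804}{6289}$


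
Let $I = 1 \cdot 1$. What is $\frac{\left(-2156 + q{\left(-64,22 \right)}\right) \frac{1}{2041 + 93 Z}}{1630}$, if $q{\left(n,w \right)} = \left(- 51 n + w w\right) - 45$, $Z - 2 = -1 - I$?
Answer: $\frac{119}{255910} \approx 0.00046501$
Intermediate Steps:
$I = 1$
$Z = 0$ ($Z = 2 - 2 = 0$)
$q{\left(n,w \right)} = -45 + w^{2} - 51 n$ ($q{\left(n,w \right)} = \left(- 51 n + w^{2}\right) - 45 = \left(w^{2} - 51 n\right) - 45 = -45 + w^{2} - 51 n$)
$\frac{\left(-2156 + q{\left(-64,22 \right)}\right) \frac{1}{2041 + 93 Z}}{1630} = \frac{\left(-2156 - \left(-3219 - 484\right)\right) \frac{1}{2041 + 93 \cdot 0}}{1630} = \frac{-2156 + \left(-45 + 484 + 3264\right)}{2041 + 0} \cdot \frac{1}{1630} = \frac{-2156 + 3703}{2041} \cdot \frac{1}{1630} = 1547 \cdot \frac{1}{2041} \cdot \frac{1}{1630} = \frac{119}{157} \cdot \frac{1}{1630} = \frac{119}{255910}$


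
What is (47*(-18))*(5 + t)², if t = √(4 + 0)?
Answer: -41454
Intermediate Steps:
t = 2 (t = √4 = 2)
(47*(-18))*(5 + t)² = (47*(-18))*(5 + 2)² = -846*7² = -846*49 = -41454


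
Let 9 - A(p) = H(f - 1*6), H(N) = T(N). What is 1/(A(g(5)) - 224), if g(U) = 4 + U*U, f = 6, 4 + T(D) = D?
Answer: -1/211 ≈ -0.0047393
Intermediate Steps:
T(D) = -4 + D
H(N) = -4 + N
g(U) = 4 + U**2
A(p) = 13 (A(p) = 9 - (-4 + (6 - 1*6)) = 9 - (-4 + (6 - 6)) = 9 - (-4 + 0) = 9 - 1*(-4) = 9 + 4 = 13)
1/(A(g(5)) - 224) = 1/(13 - 224) = 1/(-211) = -1/211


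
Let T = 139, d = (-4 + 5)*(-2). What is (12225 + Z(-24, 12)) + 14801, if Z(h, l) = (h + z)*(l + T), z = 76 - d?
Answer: 35180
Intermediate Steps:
d = -2 (d = 1*(-2) = -2)
z = 78 (z = 76 - 1*(-2) = 76 + 2 = 78)
Z(h, l) = (78 + h)*(139 + l) (Z(h, l) = (h + 78)*(l + 139) = (78 + h)*(139 + l))
(12225 + Z(-24, 12)) + 14801 = (12225 + (10842 + 78*12 + 139*(-24) - 24*12)) + 14801 = (12225 + (10842 + 936 - 3336 - 288)) + 14801 = (12225 + 8154) + 14801 = 20379 + 14801 = 35180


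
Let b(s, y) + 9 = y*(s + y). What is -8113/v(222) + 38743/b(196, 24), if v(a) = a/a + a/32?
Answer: -679297607/669417 ≈ -1014.8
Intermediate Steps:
b(s, y) = -9 + y*(s + y)
v(a) = 1 + a/32 (v(a) = 1 + a*(1/32) = 1 + a/32)
-8113/v(222) + 38743/b(196, 24) = -8113/(1 + (1/32)*222) + 38743/(-9 + 24**2 + 196*24) = -8113/(1 + 111/16) + 38743/(-9 + 576 + 4704) = -8113/127/16 + 38743/5271 = -8113*16/127 + 38743*(1/5271) = -129808/127 + 38743/5271 = -679297607/669417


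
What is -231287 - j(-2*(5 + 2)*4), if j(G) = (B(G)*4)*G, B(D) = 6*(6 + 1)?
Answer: -221879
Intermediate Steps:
B(D) = 42 (B(D) = 6*7 = 42)
j(G) = 168*G (j(G) = (42*4)*G = 168*G)
-231287 - j(-2*(5 + 2)*4) = -231287 - 168*-2*(5 + 2)*4 = -231287 - 168*-2*7*4 = -231287 - 168*(-14*4) = -231287 - 168*(-56) = -231287 - 1*(-9408) = -231287 + 9408 = -221879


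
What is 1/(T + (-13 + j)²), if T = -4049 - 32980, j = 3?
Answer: -1/36929 ≈ -2.7079e-5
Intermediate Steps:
T = -37029
1/(T + (-13 + j)²) = 1/(-37029 + (-13 + 3)²) = 1/(-37029 + (-10)²) = 1/(-37029 + 100) = 1/(-36929) = -1/36929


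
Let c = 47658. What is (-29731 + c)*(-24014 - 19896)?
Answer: -787174570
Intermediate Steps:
(-29731 + c)*(-24014 - 19896) = (-29731 + 47658)*(-24014 - 19896) = 17927*(-43910) = -787174570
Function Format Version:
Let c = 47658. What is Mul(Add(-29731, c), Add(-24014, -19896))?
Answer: -787174570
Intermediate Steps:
Mul(Add(-29731, c), Add(-24014, -19896)) = Mul(Add(-29731, 47658), Add(-24014, -19896)) = Mul(17927, -43910) = -787174570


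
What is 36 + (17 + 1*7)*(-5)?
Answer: -84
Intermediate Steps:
36 + (17 + 1*7)*(-5) = 36 + (17 + 7)*(-5) = 36 + 24*(-5) = 36 - 120 = -84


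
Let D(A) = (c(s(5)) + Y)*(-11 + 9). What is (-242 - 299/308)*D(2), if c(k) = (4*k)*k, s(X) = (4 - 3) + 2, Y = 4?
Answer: 1496700/77 ≈ 19438.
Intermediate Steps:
s(X) = 3 (s(X) = 1 + 2 = 3)
c(k) = 4*k²
D(A) = -80 (D(A) = (4*3² + 4)*(-11 + 9) = (4*9 + 4)*(-2) = (36 + 4)*(-2) = 40*(-2) = -80)
(-242 - 299/308)*D(2) = (-242 - 299/308)*(-80) = -74835/308*(-80) = 1496700/77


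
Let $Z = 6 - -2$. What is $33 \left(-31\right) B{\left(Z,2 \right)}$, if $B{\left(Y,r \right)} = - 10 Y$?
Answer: $81840$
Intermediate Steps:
$Z = 8$ ($Z = 6 + 2 = 8$)
$33 \left(-31\right) B{\left(Z,2 \right)} = 33 \left(-31\right) \left(\left(-10\right) 8\right) = \left(-1023\right) \left(-80\right) = 81840$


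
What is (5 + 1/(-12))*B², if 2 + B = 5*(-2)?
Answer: 708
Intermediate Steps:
B = -12 (B = -2 + 5*(-2) = -2 - 10 = -12)
(5 + 1/(-12))*B² = (5 + 1/(-12))*(-12)² = (5 - 1/12)*144 = (59/12)*144 = 708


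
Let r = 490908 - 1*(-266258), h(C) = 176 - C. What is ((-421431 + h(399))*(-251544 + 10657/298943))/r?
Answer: 15853622713516045/113174737769 ≈ 1.4008e+5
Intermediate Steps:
r = 757166 (r = 490908 + 266258 = 757166)
((-421431 + h(399))*(-251544 + 10657/298943))/r = ((-421431 + (176 - 1*399))*(-251544 + 10657/298943))/757166 = ((-421431 + (176 - 399))*(-251544 + 10657*(1/298943)))*(1/757166) = ((-421431 - 223)*(-251544 + 10657/298943))*(1/757166) = -421654*(-75197307335/298943)*(1/757166) = (31707245427032090/298943)*(1/757166) = 15853622713516045/113174737769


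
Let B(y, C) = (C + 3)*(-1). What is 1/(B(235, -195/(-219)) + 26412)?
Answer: 73/1927792 ≈ 3.7867e-5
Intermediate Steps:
B(y, C) = -3 - C (B(y, C) = (3 + C)*(-1) = -3 - C)
1/(B(235, -195/(-219)) + 26412) = 1/((-3 - (-195)/(-219)) + 26412) = 1/((-3 - (-195)*(-1)/219) + 26412) = 1/((-3 - 1*65/73) + 26412) = 1/((-3 - 65/73) + 26412) = 1/(-284/73 + 26412) = 1/(1927792/73) = 73/1927792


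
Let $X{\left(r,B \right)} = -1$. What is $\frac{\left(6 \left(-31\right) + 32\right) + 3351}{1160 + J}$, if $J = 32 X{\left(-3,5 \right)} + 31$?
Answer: $\frac{3197}{1159} \approx 2.7584$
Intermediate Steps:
$J = -1$ ($J = 32 \left(-1\right) + 31 = -32 + 31 = -1$)
$\frac{\left(6 \left(-31\right) + 32\right) + 3351}{1160 + J} = \frac{\left(6 \left(-31\right) + 32\right) + 3351}{1160 - 1} = \frac{\left(-186 + 32\right) + 3351}{1159} = \left(-154 + 3351\right) \frac{1}{1159} = 3197 \cdot \frac{1}{1159} = \frac{3197}{1159}$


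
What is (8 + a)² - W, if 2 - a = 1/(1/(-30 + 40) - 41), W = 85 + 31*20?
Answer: -101123105/167281 ≈ -604.51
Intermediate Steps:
W = 705 (W = 85 + 620 = 705)
a = 828/409 (a = 2 - 1/(1/(-30 + 40) - 41) = 2 - 1/(1/10 - 41) = 2 - 1/(⅒ - 41) = 2 - 1/(-409/10) = 2 - 1*(-10/409) = 2 + 10/409 = 828/409 ≈ 2.0244)
(8 + a)² - W = (8 + 828/409)² - 1*705 = (4100/409)² - 705 = 16810000/167281 - 705 = -101123105/167281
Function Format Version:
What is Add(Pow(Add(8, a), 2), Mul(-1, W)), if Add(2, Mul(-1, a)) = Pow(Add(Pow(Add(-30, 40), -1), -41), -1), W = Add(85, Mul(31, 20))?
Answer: Rational(-101123105, 167281) ≈ -604.51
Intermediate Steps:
W = 705 (W = Add(85, 620) = 705)
a = Rational(828, 409) (a = Add(2, Mul(-1, Pow(Add(Pow(Add(-30, 40), -1), -41), -1))) = Add(2, Mul(-1, Pow(Add(Pow(10, -1), -41), -1))) = Add(2, Mul(-1, Pow(Add(Rational(1, 10), -41), -1))) = Add(2, Mul(-1, Pow(Rational(-409, 10), -1))) = Add(2, Mul(-1, Rational(-10, 409))) = Add(2, Rational(10, 409)) = Rational(828, 409) ≈ 2.0244)
Add(Pow(Add(8, a), 2), Mul(-1, W)) = Add(Pow(Add(8, Rational(828, 409)), 2), Mul(-1, 705)) = Add(Pow(Rational(4100, 409), 2), -705) = Add(Rational(16810000, 167281), -705) = Rational(-101123105, 167281)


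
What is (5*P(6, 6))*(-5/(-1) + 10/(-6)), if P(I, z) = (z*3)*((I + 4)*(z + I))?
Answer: 36000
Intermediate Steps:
P(I, z) = 3*z*(4 + I)*(I + z) (P(I, z) = (3*z)*((4 + I)*(I + z)) = 3*z*(4 + I)*(I + z))
(5*P(6, 6))*(-5/(-1) + 10/(-6)) = (5*(3*6*(6² + 4*6 + 4*6 + 6*6)))*(-5/(-1) + 10/(-6)) = (5*(3*6*(36 + 24 + 24 + 36)))*(-5*(-1) + 10*(-⅙)) = (5*(3*6*120))*(5 - 5/3) = (5*2160)*(10/3) = 10800*(10/3) = 36000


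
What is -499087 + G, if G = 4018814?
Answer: 3519727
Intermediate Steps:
-499087 + G = -499087 + 4018814 = 3519727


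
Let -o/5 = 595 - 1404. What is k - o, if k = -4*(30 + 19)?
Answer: -4241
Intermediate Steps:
o = 4045 (o = -5*(595 - 1404) = -5*(-809) = 4045)
k = -196 (k = -4*49 = -196)
k - o = -196 - 1*4045 = -196 - 4045 = -4241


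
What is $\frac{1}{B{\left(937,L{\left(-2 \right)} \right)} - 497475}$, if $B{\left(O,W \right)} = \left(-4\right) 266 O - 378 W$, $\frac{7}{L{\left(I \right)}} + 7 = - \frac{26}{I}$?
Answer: $- \frac{1}{1494884} \approx -6.6895 \cdot 10^{-7}$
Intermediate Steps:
$L{\left(I \right)} = \frac{7}{-7 - \frac{26}{I}}$
$B{\left(O,W \right)} = - 1064 O - 378 W$
$\frac{1}{B{\left(937,L{\left(-2 \right)} \right)} - 497475} = \frac{1}{\left(\left(-1064\right) 937 - 378 \left(\left(-7\right) \left(-2\right) \frac{1}{26 + 7 \left(-2\right)}\right)\right) - 497475} = \frac{1}{\left(-996968 - 378 \left(\left(-7\right) \left(-2\right) \frac{1}{26 - 14}\right)\right) - 497475} = \frac{1}{\left(-996968 - 378 \left(\left(-7\right) \left(-2\right) \frac{1}{12}\right)\right) - 497475} = \frac{1}{\left(-996968 - 441\right) - 497475} = \frac{1}{-997409 - 497475} = \frac{1}{-1494884} = - \frac{1}{1494884}$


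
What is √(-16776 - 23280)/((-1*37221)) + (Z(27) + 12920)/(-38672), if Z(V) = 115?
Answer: -13035/38672 - 2*I*√10014/37221 ≈ -0.33707 - 0.0053771*I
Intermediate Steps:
√(-16776 - 23280)/((-1*37221)) + (Z(27) + 12920)/(-38672) = √(-16776 - 23280)/((-1*37221)) + (115 + 12920)/(-38672) = √(-40056)/(-37221) + 13035*(-1/38672) = (2*I*√10014)*(-1/37221) - 13035/38672 = -2*I*√10014/37221 - 13035/38672 = -13035/38672 - 2*I*√10014/37221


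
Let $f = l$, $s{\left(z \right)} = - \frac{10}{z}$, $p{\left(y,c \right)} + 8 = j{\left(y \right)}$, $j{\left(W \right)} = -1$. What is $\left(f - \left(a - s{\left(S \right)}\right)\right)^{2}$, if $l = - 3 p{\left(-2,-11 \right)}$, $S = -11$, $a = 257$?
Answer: $\frac{6350400}{121} \approx 52483.0$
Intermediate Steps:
$p{\left(y,c \right)} = -9$ ($p{\left(y,c \right)} = -8 - 1 = -9$)
$l = 27$ ($l = \left(-3\right) \left(-9\right) = 27$)
$f = 27$
$\left(f - \left(a - s{\left(S \right)}\right)\right)^{2} = \left(27 - \left(257 + \frac{10}{-11}\right)\right)^{2} = \left(27 - \frac{2817}{11}\right)^{2} = \left(- \frac{2520}{11}\right)^{2} = \frac{6350400}{121}$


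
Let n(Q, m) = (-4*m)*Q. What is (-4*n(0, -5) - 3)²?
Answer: 9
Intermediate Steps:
n(Q, m) = -4*Q*m
(-4*n(0, -5) - 3)² = (-(-16)*0*(-5) - 3)² = (-4*0 - 3)² = (0 - 3)² = (-3)² = 9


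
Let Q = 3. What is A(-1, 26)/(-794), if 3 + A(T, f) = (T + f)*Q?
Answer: -36/397 ≈ -0.090680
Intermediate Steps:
A(T, f) = -3 + 3*T + 3*f (A(T, f) = -3 + (T + f)*3 = -3 + (3*T + 3*f) = -3 + 3*T + 3*f)
A(-1, 26)/(-794) = (-3 + 3*(-1) + 3*26)/(-794) = (-3 - 3 + 78)*(-1/794) = 72*(-1/794) = -36/397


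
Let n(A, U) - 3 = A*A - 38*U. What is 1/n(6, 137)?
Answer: -1/5167 ≈ -0.00019354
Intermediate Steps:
n(A, U) = 3 + A**2 - 38*U (n(A, U) = 3 + (A*A - 38*U) = 3 + (A**2 - 38*U) = 3 + A**2 - 38*U)
1/n(6, 137) = 1/(3 + 6**2 - 38*137) = 1/(3 + 36 - 5206) = 1/(-5167) = -1/5167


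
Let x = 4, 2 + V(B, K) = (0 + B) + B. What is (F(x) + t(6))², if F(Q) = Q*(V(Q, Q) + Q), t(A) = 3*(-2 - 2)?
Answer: 784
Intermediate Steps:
t(A) = -12 (t(A) = 3*(-4) = -12)
V(B, K) = -2 + 2*B (V(B, K) = -2 + ((0 + B) + B) = -2 + (B + B) = -2 + 2*B)
F(Q) = Q*(-2 + 3*Q) (F(Q) = Q*((-2 + 2*Q) + Q) = Q*(-2 + 3*Q))
(F(x) + t(6))² = (4*(-2 + 3*4) - 12)² = (4*(-2 + 12) - 12)² = (4*10 - 12)² = (40 - 12)² = 28² = 784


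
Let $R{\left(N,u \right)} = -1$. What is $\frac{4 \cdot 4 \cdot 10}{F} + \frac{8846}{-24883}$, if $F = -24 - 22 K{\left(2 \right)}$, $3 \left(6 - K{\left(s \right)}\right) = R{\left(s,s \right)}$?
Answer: $- \frac{1627838}{1219267} \approx -1.3351$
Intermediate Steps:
$K{\left(s \right)} = \frac{19}{3}$ ($K{\left(s \right)} = 6 - - \frac{1}{3} = 6 + \frac{1}{3} = \frac{19}{3}$)
$F = - \frac{490}{3}$ ($F = -24 - \frac{418}{3} = - \frac{490}{3} \approx -163.33$)
$\frac{4 \cdot 4 \cdot 10}{F} + \frac{8846}{-24883} = \frac{4 \cdot 4 \cdot 10}{- \frac{490}{3}} + \frac{8846}{-24883} = 16 \cdot 10 \left(- \frac{3}{490}\right) + 8846 \left(- \frac{1}{24883}\right) = 160 \left(- \frac{3}{490}\right) - \frac{8846}{24883} = - \frac{48}{49} - \frac{8846}{24883} = - \frac{1627838}{1219267}$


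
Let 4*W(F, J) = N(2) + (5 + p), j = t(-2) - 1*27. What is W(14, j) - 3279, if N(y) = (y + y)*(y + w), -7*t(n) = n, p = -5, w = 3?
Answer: -3274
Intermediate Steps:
t(n) = -n/7
N(y) = 2*y*(3 + y) (N(y) = (y + y)*(y + 3) = (2*y)*(3 + y) = 2*y*(3 + y))
j = -187/7 (j = -⅐*(-2) - 1*27 = 2/7 - 27 = -187/7 ≈ -26.714)
W(F, J) = 5 (W(F, J) = (2*2*(3 + 2) + (5 - 5))/4 = (2*2*5 + 0)/4 = (20 + 0)/4 = (¼)*20 = 5)
W(14, j) - 3279 = 5 - 3279 = -3274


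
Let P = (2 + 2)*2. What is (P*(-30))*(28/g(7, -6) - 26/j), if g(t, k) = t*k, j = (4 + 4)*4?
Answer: 355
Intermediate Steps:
j = 32 (j = 8*4 = 32)
g(t, k) = k*t
P = 8 (P = 4*2 = 8)
(P*(-30))*(28/g(7, -6) - 26/j) = (8*(-30))*(28/((-6*7)) - 26/32) = -240*(28/(-42) - 26*1/32) = -240*(28*(-1/42) - 13/16) = -240*(-⅔ - 13/16) = -240*(-71/48) = 355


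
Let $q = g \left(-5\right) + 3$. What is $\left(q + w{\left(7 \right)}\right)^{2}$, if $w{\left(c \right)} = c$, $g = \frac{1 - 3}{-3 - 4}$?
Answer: $\frac{3600}{49} \approx 73.469$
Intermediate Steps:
$g = \frac{2}{7}$ ($g = - \frac{2}{-7} = \left(-2\right) \left(- \frac{1}{7}\right) = \frac{2}{7} \approx 0.28571$)
$q = \frac{11}{7}$ ($q = \frac{2}{7} \left(-5\right) + 3 = - \frac{10}{7} + 3 = \frac{11}{7} \approx 1.5714$)
$\left(q + w{\left(7 \right)}\right)^{2} = \left(\frac{11}{7} + 7\right)^{2} = \left(\frac{60}{7}\right)^{2} = \frac{3600}{49}$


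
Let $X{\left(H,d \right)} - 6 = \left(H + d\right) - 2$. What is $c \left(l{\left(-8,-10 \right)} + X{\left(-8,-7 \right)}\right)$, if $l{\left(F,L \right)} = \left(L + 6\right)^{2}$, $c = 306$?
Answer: $1530$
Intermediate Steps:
$X{\left(H,d \right)} = 4 + H + d$ ($X{\left(H,d \right)} = 6 - \left(2 - H - d\right) = 6 + \left(-2 + H + d\right) = 4 + H + d$)
$l{\left(F,L \right)} = \left(6 + L\right)^{2}$
$c \left(l{\left(-8,-10 \right)} + X{\left(-8,-7 \right)}\right) = 306 \left(\left(6 - 10\right)^{2} - 11\right) = 306 \left(\left(-4\right)^{2} - 11\right) = 306 \left(16 - 11\right) = 306 \cdot 5 = 1530$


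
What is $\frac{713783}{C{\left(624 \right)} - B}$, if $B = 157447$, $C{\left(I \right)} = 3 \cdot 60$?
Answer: $- \frac{713783}{157267} \approx -4.5387$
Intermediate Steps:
$C{\left(I \right)} = 180$
$\frac{713783}{C{\left(624 \right)} - B} = \frac{713783}{180 - 157447} = \frac{713783}{-157267} = 713783 \left(- \frac{1}{157267}\right) = - \frac{713783}{157267}$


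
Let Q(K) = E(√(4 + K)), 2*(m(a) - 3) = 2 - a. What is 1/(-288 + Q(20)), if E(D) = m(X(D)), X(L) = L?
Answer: -142/40325 + √6/80650 ≈ -0.0034910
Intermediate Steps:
m(a) = 4 - a/2 (m(a) = 3 + (2 - a)/2 = 3 + (1 - a/2) = 4 - a/2)
E(D) = 4 - D/2
Q(K) = 4 - √(4 + K)/2
1/(-288 + Q(20)) = 1/(-288 + (4 - √(4 + 20)/2)) = 1/(-288 + (4 - √6)) = 1/(-284 - √6)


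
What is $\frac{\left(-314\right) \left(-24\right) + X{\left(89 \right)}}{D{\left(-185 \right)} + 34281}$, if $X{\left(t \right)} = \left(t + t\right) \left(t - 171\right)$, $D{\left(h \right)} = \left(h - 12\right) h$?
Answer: $- \frac{3530}{35363} \approx -0.099822$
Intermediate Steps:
$D{\left(h \right)} = h \left(-12 + h\right)$ ($D{\left(h \right)} = \left(h - 12\right) h = \left(-12 + h\right) h = h \left(-12 + h\right)$)
$X{\left(t \right)} = 2 t \left(-171 + t\right)$
$\frac{\left(-314\right) \left(-24\right) + X{\left(89 \right)}}{D{\left(-185 \right)} + 34281} = \frac{\left(-314\right) \left(-24\right) + 2 \cdot 89 \left(-171 + 89\right)}{- 185 \left(-12 - 185\right) + 34281} = \frac{7536 + 2 \cdot 89 \left(-82\right)}{\left(-185\right) \left(-197\right) + 34281} = \frac{7536 - 14596}{36445 + 34281} = - \frac{7060}{70726} = \left(-7060\right) \frac{1}{70726} = - \frac{3530}{35363}$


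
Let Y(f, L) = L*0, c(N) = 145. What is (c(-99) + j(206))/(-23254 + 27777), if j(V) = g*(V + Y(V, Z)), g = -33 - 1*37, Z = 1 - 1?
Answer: -14275/4523 ≈ -3.1561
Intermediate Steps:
Z = 0
Y(f, L) = 0
g = -70 (g = -33 - 37 = -70)
j(V) = -70*V (j(V) = -70*(V + 0) = -70*V)
(c(-99) + j(206))/(-23254 + 27777) = (145 - 70*206)/(-23254 + 27777) = (145 - 14420)/4523 = -14275*1/4523 = -14275/4523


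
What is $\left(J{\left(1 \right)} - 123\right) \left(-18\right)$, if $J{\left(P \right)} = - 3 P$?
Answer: $2268$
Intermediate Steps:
$\left(J{\left(1 \right)} - 123\right) \left(-18\right) = \left(\left(-3\right) 1 - 123\right) \left(-18\right) = \left(-3 - 123\right) \left(-18\right) = \left(-126\right) \left(-18\right) = 2268$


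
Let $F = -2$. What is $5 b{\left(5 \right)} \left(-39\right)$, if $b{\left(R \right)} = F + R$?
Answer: $-585$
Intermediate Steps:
$b{\left(R \right)} = -2 + R$
$5 b{\left(5 \right)} \left(-39\right) = 5 \left(-2 + 5\right) \left(-39\right) = 5 \cdot 3 \left(-39\right) = 15 \left(-39\right) = -585$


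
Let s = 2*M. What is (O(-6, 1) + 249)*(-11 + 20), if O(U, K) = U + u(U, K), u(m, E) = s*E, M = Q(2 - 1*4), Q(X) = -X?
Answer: 2223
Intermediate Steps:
M = 2 (M = -(2 - 1*4) = -(2 - 4) = -1*(-2) = 2)
s = 4 (s = 2*2 = 4)
u(m, E) = 4*E
O(U, K) = U + 4*K
(O(-6, 1) + 249)*(-11 + 20) = ((-6 + 4*1) + 249)*(-11 + 20) = ((-6 + 4) + 249)*9 = (-2 + 249)*9 = 247*9 = 2223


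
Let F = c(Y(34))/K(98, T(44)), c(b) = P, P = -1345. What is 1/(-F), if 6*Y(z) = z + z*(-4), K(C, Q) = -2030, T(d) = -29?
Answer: -406/269 ≈ -1.5093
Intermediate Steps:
Y(z) = -z/2 (Y(z) = (z + z*(-4))/6 = (z - 4*z)/6 = (-3*z)/6 = -z/2)
c(b) = -1345
F = 269/406 (F = -1345/(-2030) = -1345*(-1/2030) = 269/406 ≈ 0.66256)
1/(-F) = 1/(-1*269/406) = 1/(-269/406) = -406/269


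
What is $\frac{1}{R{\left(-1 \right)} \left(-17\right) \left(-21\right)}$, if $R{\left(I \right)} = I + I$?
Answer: $- \frac{1}{714} \approx -0.0014006$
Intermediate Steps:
$R{\left(I \right)} = 2 I$
$\frac{1}{R{\left(-1 \right)} \left(-17\right) \left(-21\right)} = \frac{1}{2 \left(-1\right) \left(-17\right) \left(-21\right)} = \frac{1}{\left(-2\right) \left(-17\right) \left(-21\right)} = \frac{1}{34 \left(-21\right)} = \frac{1}{-714} = - \frac{1}{714}$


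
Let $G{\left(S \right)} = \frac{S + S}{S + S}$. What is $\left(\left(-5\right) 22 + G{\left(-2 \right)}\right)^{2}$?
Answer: $11881$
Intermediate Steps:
$G{\left(S \right)} = 1$ ($G{\left(S \right)} = \frac{2 S}{2 S} = 2 S \frac{1}{2 S} = 1$)
$\left(\left(-5\right) 22 + G{\left(-2 \right)}\right)^{2} = \left(\left(-5\right) 22 + 1\right)^{2} = \left(-110 + 1\right)^{2} = \left(-109\right)^{2} = 11881$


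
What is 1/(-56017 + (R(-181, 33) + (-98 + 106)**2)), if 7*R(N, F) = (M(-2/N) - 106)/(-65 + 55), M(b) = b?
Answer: -6335/354452663 ≈ -1.7873e-5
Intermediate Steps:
R(N, F) = 53/35 + 1/(35*N) (R(N, F) = ((-2/N - 106)/(-65 + 55))/7 = ((-106 - 2/N)/(-10))/7 = ((-106 - 2/N)*(-1/10))/7 = (53/5 + 1/(5*N))/7 = 53/35 + 1/(35*N))
1/(-56017 + (R(-181, 33) + (-98 + 106)**2)) = 1/(-56017 + ((1/35)*(1 + 53*(-181))/(-181) + (-98 + 106)**2)) = 1/(-56017 + ((1/35)*(-1/181)*(1 - 9593) + 8**2)) = 1/(-56017 + ((1/35)*(-1/181)*(-9592) + 64)) = 1/(-56017 + (9592/6335 + 64)) = 1/(-56017 + 415032/6335) = 1/(-354452663/6335) = -6335/354452663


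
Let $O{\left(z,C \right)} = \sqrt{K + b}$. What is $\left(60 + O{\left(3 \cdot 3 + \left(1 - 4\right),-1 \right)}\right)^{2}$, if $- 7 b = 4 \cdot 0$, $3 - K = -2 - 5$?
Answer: $\left(60 + \sqrt{10}\right)^{2} \approx 3989.5$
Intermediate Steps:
$K = 10$ ($K = 3 - \left(-2 - 5\right) = 3 - -7 = 3 + 7 = 10$)
$b = 0$ ($b = - \frac{4 \cdot 0}{7} = \left(- \frac{1}{7}\right) 0 = 0$)
$O{\left(z,C \right)} = \sqrt{10}$ ($O{\left(z,C \right)} = \sqrt{10 + 0} = \sqrt{10}$)
$\left(60 + O{\left(3 \cdot 3 + \left(1 - 4\right),-1 \right)}\right)^{2} = \left(60 + \sqrt{10}\right)^{2}$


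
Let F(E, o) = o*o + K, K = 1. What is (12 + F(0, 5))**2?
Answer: 1444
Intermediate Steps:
F(E, o) = 1 + o**2 (F(E, o) = o*o + 1 = o**2 + 1 = 1 + o**2)
(12 + F(0, 5))**2 = (12 + (1 + 5**2))**2 = (12 + (1 + 25))**2 = (12 + 26)**2 = 38**2 = 1444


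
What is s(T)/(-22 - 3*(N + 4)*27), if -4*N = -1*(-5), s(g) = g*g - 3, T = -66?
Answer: -17412/979 ≈ -17.785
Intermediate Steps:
s(g) = -3 + g**2 (s(g) = g**2 - 3 = -3 + g**2)
N = -5/4 (N = -(-1)*(-5)/4 = -1/4*5 = -5/4 ≈ -1.2500)
s(T)/(-22 - 3*(N + 4)*27) = (-3 + (-66)**2)/(-22 - 3*(-5/4 + 4)*27) = (-3 + 4356)/(-22 - 3*11/4*27) = 4353/(-22 - 33/4*27) = 4353/(-22 - 891/4) = 4353/(-979/4) = 4353*(-4/979) = -17412/979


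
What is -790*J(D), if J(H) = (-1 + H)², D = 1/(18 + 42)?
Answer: -274999/360 ≈ -763.89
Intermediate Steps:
D = 1/60 ≈ 0.016667
-790*J(D) = -790*(-1 + 1/60)² = -790*(-59/60)² = -790*3481/3600 = -274999/360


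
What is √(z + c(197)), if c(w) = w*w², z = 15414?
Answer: √7660787 ≈ 2767.8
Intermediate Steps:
c(w) = w³
√(z + c(197)) = √(15414 + 197³) = √(15414 + 7645373) = √7660787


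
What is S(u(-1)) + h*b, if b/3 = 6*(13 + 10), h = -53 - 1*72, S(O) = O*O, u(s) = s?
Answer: -51749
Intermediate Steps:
S(O) = O²
h = -125 (h = -53 - 72 = -125)
b = 414 (b = 3*(6*(13 + 10)) = 3*(6*23) = 3*138 = 414)
S(u(-1)) + h*b = (-1)² - 125*414 = 1 - 51750 = -51749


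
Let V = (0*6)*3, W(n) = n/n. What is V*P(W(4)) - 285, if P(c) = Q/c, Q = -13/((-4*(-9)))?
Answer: -285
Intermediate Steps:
Q = -13/36 ≈ -0.36111
W(n) = 1
P(c) = -13/(36*c)
V = 0 (V = 0*3 = 0)
V*P(W(4)) - 285 = 0*(-13/36/1) - 285 = 0*(-13/36*1) - 285 = 0*(-13/36) - 285 = 0 - 285 = -285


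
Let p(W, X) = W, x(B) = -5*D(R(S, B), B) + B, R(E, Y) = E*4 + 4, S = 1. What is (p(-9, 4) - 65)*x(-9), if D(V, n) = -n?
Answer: 3996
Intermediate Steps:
R(E, Y) = 4 + 4*E (R(E, Y) = 4*E + 4 = 4 + 4*E)
x(B) = 6*B (x(B) = -(-5)*B + B = 5*B + B = 6*B)
(p(-9, 4) - 65)*x(-9) = (-9 - 65)*(6*(-9)) = -74*(-54) = 3996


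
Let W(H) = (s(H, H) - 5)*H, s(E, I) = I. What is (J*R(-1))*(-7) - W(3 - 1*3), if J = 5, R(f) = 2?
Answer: -70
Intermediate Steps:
W(H) = H*(-5 + H) (W(H) = (H - 5)*H = (-5 + H)*H = H*(-5 + H))
(J*R(-1))*(-7) - W(3 - 1*3) = (5*2)*(-7) - (3 - 1*3)*(-5 + (3 - 1*3)) = 10*(-7) - (3 - 3)*(-5 + (3 - 3)) = -70 - 0*(-5 + 0) = -70 - 0*(-5) = -70 - 1*0 = -70 + 0 = -70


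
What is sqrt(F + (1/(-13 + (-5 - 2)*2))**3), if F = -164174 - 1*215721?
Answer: I*sqrt(22432419858)/243 ≈ 616.36*I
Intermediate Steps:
F = -379895 (F = -164174 - 215721 = -379895)
sqrt(F + (1/(-13 + (-5 - 2)*2))**3) = sqrt(-379895 + (1/(-13 + (-5 - 2)*2))**3) = sqrt(-379895 + (1/(-13 - 7*2))**3) = sqrt(-379895 + (1/(-13 - 14))**3) = sqrt(-379895 + (1/(-27))**3) = sqrt(-379895 + (-1/27)**3) = sqrt(-379895 - 1/19683) = sqrt(-7477473286/19683) = I*sqrt(22432419858)/243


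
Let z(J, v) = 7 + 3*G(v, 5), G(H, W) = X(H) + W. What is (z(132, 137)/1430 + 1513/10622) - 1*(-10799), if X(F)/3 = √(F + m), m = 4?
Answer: 7456062537/690430 + 9*√141/1430 ≈ 10799.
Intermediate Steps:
X(F) = 3*√(4 + F) (X(F) = 3*√(F + 4) = 3*√(4 + F))
G(H, W) = W + 3*√(4 + H) (G(H, W) = 3*√(4 + H) + W = W + 3*√(4 + H))
z(J, v) = 22 + 9*√(4 + v) (z(J, v) = 7 + 3*(5 + 3*√(4 + v)) = 7 + (15 + 9*√(4 + v)) = 22 + 9*√(4 + v))
(z(132, 137)/1430 + 1513/10622) - 1*(-10799) = ((22 + 9*√(4 + 137))/1430 + 1513/10622) - 1*(-10799) = ((22 + 9*√141)*(1/1430) + 1513*(1/10622)) + 10799 = ((1/65 + 9*√141/1430) + 1513/10622) + 10799 = (108967/690430 + 9*√141/1430) + 10799 = 7456062537/690430 + 9*√141/1430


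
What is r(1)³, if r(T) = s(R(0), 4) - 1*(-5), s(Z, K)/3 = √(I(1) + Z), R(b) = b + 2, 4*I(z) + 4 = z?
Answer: 1175/4 + 1035*√5/8 ≈ 583.04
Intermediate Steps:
I(z) = -1 + z/4
R(b) = 2 + b
s(Z, K) = 3*√(-¾ + Z) (s(Z, K) = 3*√((-1 + (¼)*1) + Z) = 3*√((-1 + ¼) + Z) = 3*√(-¾ + Z))
r(T) = 5 + 3*√5/2 (r(T) = 3*√(-3 + 4*(2 + 0))/2 - 1*(-5) = 3*√(-3 + 4*2)/2 + 5 = 3*√(-3 + 8)/2 + 5 = 3*√5/2 + 5 = 5 + 3*√5/2)
r(1)³ = (5 + 3*√5/2)³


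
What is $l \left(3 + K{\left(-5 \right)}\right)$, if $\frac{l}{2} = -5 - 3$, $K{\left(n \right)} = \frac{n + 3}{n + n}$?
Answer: $- \frac{256}{5} \approx -51.2$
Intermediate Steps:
$K{\left(n \right)} = \frac{3 + n}{2 n}$
$l = -16$ ($l = 2 \left(-5 - 3\right) = 2 \left(-8\right) = -16$)
$l \left(3 + K{\left(-5 \right)}\right) = - 16 \left(3 + \frac{3 - 5}{2 \left(-5\right)}\right) = - 16 \left(3 + \frac{1}{2} \left(- \frac{1}{5}\right) \left(-2\right)\right) = - 16 \left(3 + \frac{1}{5}\right) = \left(-16\right) \frac{16}{5} = - \frac{256}{5}$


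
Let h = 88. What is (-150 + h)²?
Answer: 3844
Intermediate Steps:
(-150 + h)² = (-150 + 88)² = (-62)² = 3844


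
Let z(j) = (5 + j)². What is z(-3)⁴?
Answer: 256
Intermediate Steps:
z(-3)⁴ = ((5 - 3)²)⁴ = (2²)⁴ = 4⁴ = 256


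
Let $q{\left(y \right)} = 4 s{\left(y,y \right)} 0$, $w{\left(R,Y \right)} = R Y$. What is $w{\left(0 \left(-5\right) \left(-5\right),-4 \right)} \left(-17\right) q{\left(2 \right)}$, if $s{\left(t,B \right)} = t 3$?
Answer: $0$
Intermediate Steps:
$s{\left(t,B \right)} = 3 t$
$q{\left(y \right)} = 0$ ($q{\left(y \right)} = 4 \cdot 3 y 0 = 12 y 0 = 0$)
$w{\left(0 \left(-5\right) \left(-5\right),-4 \right)} \left(-17\right) q{\left(2 \right)} = 0 \left(-5\right) \left(-5\right) \left(-4\right) \left(-17\right) 0 = 0 \left(-5\right) \left(-4\right) \left(-17\right) 0 = 0 \left(-4\right) \left(-17\right) 0 = 0 \left(-17\right) 0 = 0 \cdot 0 = 0$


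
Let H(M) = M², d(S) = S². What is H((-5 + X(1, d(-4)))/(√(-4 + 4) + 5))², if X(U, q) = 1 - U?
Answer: 1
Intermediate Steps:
H((-5 + X(1, d(-4)))/(√(-4 + 4) + 5))² = (((-5 + (1 - 1*1))/(√(-4 + 4) + 5))²)² = (((-5 + (1 - 1))/(√0 + 5))²)² = (((-5 + 0)/(0 + 5))²)² = ((-5/5)²)² = ((-5*⅕)²)² = ((-1)²)² = 1² = 1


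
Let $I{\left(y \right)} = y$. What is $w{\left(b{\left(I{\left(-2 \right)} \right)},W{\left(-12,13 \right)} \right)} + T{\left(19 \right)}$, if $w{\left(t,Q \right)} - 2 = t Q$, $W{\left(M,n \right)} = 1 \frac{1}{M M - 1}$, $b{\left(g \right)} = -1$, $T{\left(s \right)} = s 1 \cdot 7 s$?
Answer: $\frac{361646}{143} \approx 2529.0$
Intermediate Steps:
$T{\left(s \right)} = 7 s^{2}$ ($T{\left(s \right)} = s 7 s = 7 s s = 7 s^{2}$)
$W{\left(M,n \right)} = \frac{1}{-1 + M^{2}}$ ($W{\left(M,n \right)} = 1 \frac{1}{M^{2} - 1} = 1 \frac{1}{-1 + M^{2}} = \frac{1}{-1 + M^{2}}$)
$w{\left(t,Q \right)} = 2 + Q t$ ($w{\left(t,Q \right)} = 2 + t Q = 2 + Q t$)
$w{\left(b{\left(I{\left(-2 \right)} \right)},W{\left(-12,13 \right)} \right)} + T{\left(19 \right)} = \left(2 + \frac{1}{-1 + \left(-12\right)^{2}} \left(-1\right)\right) + 7 \cdot 19^{2} = \left(2 + \frac{1}{-1 + 144} \left(-1\right)\right) + 7 \cdot 361 = \left(2 + \frac{1}{143} \left(-1\right)\right) + 2527 = \left(2 - \frac{1}{143}\right) + 2527 = \frac{285}{143} + 2527 = \frac{361646}{143}$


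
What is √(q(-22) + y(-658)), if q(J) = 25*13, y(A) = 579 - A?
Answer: √1562 ≈ 39.522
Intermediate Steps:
q(J) = 325
√(q(-22) + y(-658)) = √(325 + (579 - 1*(-658))) = √(325 + (579 + 658)) = √(325 + 1237) = √1562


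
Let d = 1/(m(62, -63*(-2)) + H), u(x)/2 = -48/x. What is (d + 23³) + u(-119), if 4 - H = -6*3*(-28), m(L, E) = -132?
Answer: 915116289/75208 ≈ 12168.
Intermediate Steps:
H = -500 (H = 4 - (-6*3)*(-28) = 4 - (-18)*(-28) = 4 - 1*504 = 4 - 504 = -500)
u(x) = -96/x (u(x) = 2*(-48/x) = -96/x)
d = -1/632 (d = 1/(-132 - 500) = 1/(-632) = -1/632 ≈ -0.0015823)
(d + 23³) + u(-119) = (-1/632 + 23³) - 96/(-119) = (-1/632 + 12167) - 96*(-1/119) = 7689543/632 + 96/119 = 915116289/75208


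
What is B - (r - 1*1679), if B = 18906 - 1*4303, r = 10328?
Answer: 5954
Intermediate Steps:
B = 14603 (B = 18906 - 4303 = 14603)
B - (r - 1*1679) = 14603 - (10328 - 1*1679) = 14603 - (10328 - 1679) = 14603 - 1*8649 = 14603 - 8649 = 5954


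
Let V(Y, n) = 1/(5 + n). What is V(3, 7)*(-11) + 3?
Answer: 25/12 ≈ 2.0833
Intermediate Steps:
V(3, 7)*(-11) + 3 = -11/(5 + 7) + 3 = -11/12 + 3 = 25/12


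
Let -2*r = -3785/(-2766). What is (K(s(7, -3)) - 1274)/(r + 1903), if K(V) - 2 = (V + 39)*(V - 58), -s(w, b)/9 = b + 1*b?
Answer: -9094608/10523611 ≈ -0.86421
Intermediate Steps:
s(w, b) = -18*b (s(w, b) = -9*(b + 1*b) = -9*(b + b) = -18*b)
K(V) = 2 + (-58 + V)*(39 + V) (K(V) = 2 + (V + 39)*(V - 58) = 2 + (39 + V)*(-58 + V) = 2 + (-58 + V)*(39 + V))
r = -3785/5532 (r = -(-3785)/(2*(-2766)) = -(-3785)*(-1)/(2*2766) = -1/2*3785/2766 = -3785/5532 ≈ -0.68420)
(K(s(7, -3)) - 1274)/(r + 1903) = ((-2260 + (-18*(-3))**2 - (-342)*(-3)) - 1274)/(-3785/5532 + 1903) = ((-2260 + 54**2 - 19*54) - 1274)/(10523611/5532) = ((-2260 + 2916 - 1026) - 1274)*(5532/10523611) = (-370 - 1274)*(5532/10523611) = -1644*5532/10523611 = -9094608/10523611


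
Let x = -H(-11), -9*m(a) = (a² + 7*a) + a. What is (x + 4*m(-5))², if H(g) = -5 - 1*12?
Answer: 5041/9 ≈ 560.11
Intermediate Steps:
H(g) = -17 (H(g) = -5 - 12 = -17)
m(a) = -8*a/9 - a²/9 (m(a) = -((a² + 7*a) + a)/9 = -(a² + 8*a)/9 = -8*a/9 - a²/9)
x = 17 (x = -1*(-17) = 17)
(x + 4*m(-5))² = (17 + 4*(-⅑*(-5)*(8 - 5)))² = (17 + 4*(-⅑*(-5)*3))² = (17 + 4*(5/3))² = (17 + 20/3)² = (71/3)² = 5041/9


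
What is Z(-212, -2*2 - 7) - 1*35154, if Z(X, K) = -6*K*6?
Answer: -34758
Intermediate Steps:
Z(X, K) = -36*K
Z(-212, -2*2 - 7) - 1*35154 = -36*(-2*2 - 7) - 1*35154 = -36*(-4 - 7) - 35154 = -36*(-11) - 35154 = 396 - 35154 = -34758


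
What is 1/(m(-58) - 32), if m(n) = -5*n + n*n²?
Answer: -1/194854 ≈ -5.1320e-6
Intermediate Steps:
m(n) = n³ - 5*n (m(n) = -5*n + n³ = n³ - 5*n)
1/(m(-58) - 32) = 1/(-58*(-5 + (-58)²) - 32) = 1/(-58*(-5 + 3364) - 32) = 1/(-58*3359 - 32) = 1/(-194822 - 32) = 1/(-194854) = -1/194854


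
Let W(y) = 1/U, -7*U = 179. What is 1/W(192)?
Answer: -179/7 ≈ -25.571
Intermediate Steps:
U = -179/7 (U = -⅐*179 = -179/7 ≈ -25.571)
W(y) = -7/179 (W(y) = 1/(-179/7) = -7/179)
1/W(192) = 1/(-7/179) = -179/7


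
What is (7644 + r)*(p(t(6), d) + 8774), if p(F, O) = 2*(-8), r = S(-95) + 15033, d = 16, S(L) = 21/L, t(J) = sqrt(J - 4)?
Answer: 18867306852/95 ≈ 1.9860e+8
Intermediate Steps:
t(J) = sqrt(-4 + J)
r = 1428114/95 (r = 21/(-95) + 15033 = 21*(-1/95) + 15033 = -21/95 + 15033 = 1428114/95 ≈ 15033.)
p(F, O) = -16
(7644 + r)*(p(t(6), d) + 8774) = (7644 + 1428114/95)*(-16 + 8774) = (2154294/95)*8758 = 18867306852/95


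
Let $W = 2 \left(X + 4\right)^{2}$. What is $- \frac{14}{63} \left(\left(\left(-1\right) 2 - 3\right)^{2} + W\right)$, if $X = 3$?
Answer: $- \frac{82}{3} \approx -27.333$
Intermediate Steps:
$W = 98$ ($W = 2 \left(3 + 4\right)^{2} = 2 \cdot 7^{2} = 2 \cdot 49 = 98$)
$- \frac{14}{63} \left(\left(\left(-1\right) 2 - 3\right)^{2} + W\right) = - \frac{14}{63} \left(\left(\left(-1\right) 2 - 3\right)^{2} + 98\right) = \left(-14\right) \frac{1}{63} \left(\left(-2 - 3\right)^{2} + 98\right) = - \frac{2 \left(\left(-5\right)^{2} + 98\right)}{9} = - \frac{2 \left(25 + 98\right)}{9} = \left(- \frac{2}{9}\right) 123 = - \frac{82}{3}$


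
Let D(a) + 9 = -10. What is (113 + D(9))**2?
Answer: 8836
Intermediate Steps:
D(a) = -19 (D(a) = -9 - 10 = -19)
(113 + D(9))**2 = (113 - 19)**2 = 94**2 = 8836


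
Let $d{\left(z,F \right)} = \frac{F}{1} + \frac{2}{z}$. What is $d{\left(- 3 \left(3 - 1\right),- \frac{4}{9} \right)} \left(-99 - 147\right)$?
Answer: $\frac{574}{3} \approx 191.33$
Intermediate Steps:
$d{\left(z,F \right)} = F + \frac{2}{z}$ ($d{\left(z,F \right)} = F 1 + \frac{2}{z} = F + \frac{2}{z}$)
$d{\left(- 3 \left(3 - 1\right),- \frac{4}{9} \right)} \left(-99 - 147\right) = \left(- \frac{4}{9} + \frac{2}{\left(-3\right) \left(3 - 1\right)}\right) \left(-99 - 147\right) = \left(\left(-4\right) \frac{1}{9} + \frac{2}{\left(-3\right) 2}\right) \left(-246\right) = \left(- \frac{4}{9} + \frac{2}{-6}\right) \left(-246\right) = \left(- \frac{4}{9} + 2 \left(- \frac{1}{6}\right)\right) \left(-246\right) = \left(- \frac{4}{9} - \frac{1}{3}\right) \left(-246\right) = \left(- \frac{7}{9}\right) \left(-246\right) = \frac{574}{3}$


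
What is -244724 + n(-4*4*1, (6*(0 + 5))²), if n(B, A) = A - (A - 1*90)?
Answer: -244634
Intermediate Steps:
n(B, A) = 90 (n(B, A) = A - (A - 90) = A - (-90 + A) = A + (90 - A) = 90)
-244724 + n(-4*4*1, (6*(0 + 5))²) = -244724 + 90 = -244634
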